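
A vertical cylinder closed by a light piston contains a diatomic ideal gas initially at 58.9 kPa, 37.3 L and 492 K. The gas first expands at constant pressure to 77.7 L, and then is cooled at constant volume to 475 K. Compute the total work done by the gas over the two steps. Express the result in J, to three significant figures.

Step 1 (isobaric): W = PΔV = (58.9 kPa)(77.7 − 37.3 L) = 2380 J.
Step 2 (isochoric): W = 0 (constant volume).
W_total = 2380 + 0 = 2380 J.

W_total ≈ 2380 J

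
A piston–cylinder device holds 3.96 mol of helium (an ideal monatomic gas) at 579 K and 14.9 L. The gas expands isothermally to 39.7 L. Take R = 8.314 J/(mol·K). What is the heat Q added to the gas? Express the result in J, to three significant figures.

Isothermal ⇒ ΔU = 0, so Q = W = nRT ln(V₂/V₁).
Q = (3.96)(8.314)(579) ln(39.7/14.9) = 19063 × 0.98 = 18681 J.

Q ≈ 18700 J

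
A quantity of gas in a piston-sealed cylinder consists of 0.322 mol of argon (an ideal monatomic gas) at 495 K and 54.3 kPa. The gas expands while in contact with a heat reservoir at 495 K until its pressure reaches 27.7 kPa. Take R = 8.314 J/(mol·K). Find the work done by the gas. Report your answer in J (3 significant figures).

Isothermal process: W = nRT ln(V₂/V₁) = nRT ln(P₁/P₂).
W = (0.322)(8.314)(495) × ln(54.3/27.7)
  = 1325 × ln(1.96) = 1325 × 0.6731
W_by_gas = 892 J.

W ≈ 892 J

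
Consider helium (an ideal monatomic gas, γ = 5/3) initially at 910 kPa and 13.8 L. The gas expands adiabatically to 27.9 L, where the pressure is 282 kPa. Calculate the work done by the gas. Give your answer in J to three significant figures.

W ≈ 7040 J

Adiabatic: W = (P₁V₁ − P₂V₂)/(γ − 1) with γ = 5/3.
P₁V₁ = 12558 J, P₂V₂ = 7868 J.
W = (12558 − 7868) / 0.6667 = 7035 J.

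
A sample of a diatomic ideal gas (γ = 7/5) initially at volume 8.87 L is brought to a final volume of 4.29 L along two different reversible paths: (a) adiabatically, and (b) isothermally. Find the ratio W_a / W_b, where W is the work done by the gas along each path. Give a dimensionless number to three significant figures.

W_a / W_b ≈ 1.16

Path (a) adiabatic: W = P₁V₁(1 − (V₁/V₂)^(γ−1))/(γ−1) → W_a/(P₁V₁) = -0.8429.
Path (b) isothermal: W = P₁V₁ ln(V₂/V₁) → W_b/(P₁V₁) = -0.7264.
W_a / W_b = -0.8429 / -0.7264 = 1.16.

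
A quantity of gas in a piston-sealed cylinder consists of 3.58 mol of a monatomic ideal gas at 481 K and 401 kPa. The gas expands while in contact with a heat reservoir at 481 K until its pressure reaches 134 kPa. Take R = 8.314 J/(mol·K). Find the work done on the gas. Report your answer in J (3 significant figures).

Isothermal process: W = nRT ln(V₂/V₁) = nRT ln(P₁/P₂).
W = (3.58)(8.314)(481) × ln(401/134)
  = 14317 × ln(2.993) = 14317 × 1.096
W_by_gas = 15693 J; work on gas = −W_by = -15693 J.

W ≈ -15700 J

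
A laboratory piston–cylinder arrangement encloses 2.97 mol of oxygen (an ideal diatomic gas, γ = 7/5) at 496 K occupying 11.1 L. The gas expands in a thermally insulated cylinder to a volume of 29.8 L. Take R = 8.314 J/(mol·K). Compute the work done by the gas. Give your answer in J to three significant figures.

W ≈ 9990 J

Adiabatic: TV^(γ−1) = const with γ = 7/5.
T₂ = T₁ (V₁/V₂)^(γ−1) = 496 × (11.1/29.8)^0.4 = 496 × 0.6737 = 334.1 K.
W_by = nCᵥ(T₁ − T₂) = (2.97)(20.79)(496 − 334.1) = 9992 J.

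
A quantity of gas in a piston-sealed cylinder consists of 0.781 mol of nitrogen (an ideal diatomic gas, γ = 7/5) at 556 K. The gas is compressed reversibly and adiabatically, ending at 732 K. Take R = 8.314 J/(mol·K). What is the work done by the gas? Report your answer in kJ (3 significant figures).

W ≈ -2.86 kJ

Adiabatic ⇒ Q = 0, so W_by = −ΔU = nCᵥ(T₁ − T₂).
Cᵥ = 5R/2 = 20.79 J/(mol·K).
W = (0.781)(20.79)(556 − 732) = -2857 J.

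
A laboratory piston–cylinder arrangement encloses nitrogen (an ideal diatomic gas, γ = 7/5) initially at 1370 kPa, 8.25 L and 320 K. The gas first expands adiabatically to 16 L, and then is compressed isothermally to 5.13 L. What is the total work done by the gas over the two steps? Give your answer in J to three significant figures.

Step 1 (adiabatic): W = (P₁V₁ − P₂V₂)/(γ−1) = (11302 − 8672)/0.4 = 6577 J.
After step 1: P = 542 kPa, V = 16 L, T = 245.5 K.
Step 2 (isothermal): W = P₁V₁ ln(V₂/V₁) = (8672) ln(5.13/16) = -9864 J.
W_total = 6577 − 9864 = -3287 J.

W_total ≈ -3290 J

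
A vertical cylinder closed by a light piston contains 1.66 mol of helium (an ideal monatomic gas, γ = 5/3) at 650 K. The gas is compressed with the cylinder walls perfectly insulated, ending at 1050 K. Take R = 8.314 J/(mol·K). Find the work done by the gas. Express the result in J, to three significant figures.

Adiabatic ⇒ Q = 0, so W_by = −ΔU = nCᵥ(T₁ − T₂).
Cᵥ = 3R/2 = 12.47 J/(mol·K).
W = (1.66)(12.47)(650 − 1050) = -8281 J.

W ≈ -8280 J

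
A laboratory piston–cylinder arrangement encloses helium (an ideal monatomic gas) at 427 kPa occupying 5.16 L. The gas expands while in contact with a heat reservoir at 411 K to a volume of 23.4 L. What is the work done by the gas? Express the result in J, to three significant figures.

Isothermal: W = nRT ln(V₂/V₁) = P₁V₁ ln(V₂/V₁).
P₁V₁ = (427 kPa)(5.16 L) = 2203 J.
W = 2203 × ln(23.4/5.16) = 2203 × 1.512
W_by_gas = 3331 J.

W ≈ 3330 J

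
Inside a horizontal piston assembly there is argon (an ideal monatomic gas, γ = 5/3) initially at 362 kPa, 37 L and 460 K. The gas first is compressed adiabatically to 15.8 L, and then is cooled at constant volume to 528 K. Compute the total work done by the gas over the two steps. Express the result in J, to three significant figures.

W_total ≈ -15300 J

Step 1 (adiabatic): W = (P₁V₁ − P₂V₂)/(γ−1) = (13394 − 23620)/0.667 = -15338 J.
Step 2 (isochoric): W = 0 (constant volume).
W_total = -15338 + 0 = -15338 J.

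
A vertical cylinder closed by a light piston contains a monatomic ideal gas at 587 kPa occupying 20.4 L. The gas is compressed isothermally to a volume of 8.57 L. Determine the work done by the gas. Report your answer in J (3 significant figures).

W ≈ -10400 J

Isothermal: W = nRT ln(V₂/V₁) = P₁V₁ ln(V₂/V₁).
P₁V₁ = (587 kPa)(20.4 L) = 11975 J.
W = 11975 × ln(8.57/20.4) = 11975 × -0.8673
W_by_gas = -10385 J.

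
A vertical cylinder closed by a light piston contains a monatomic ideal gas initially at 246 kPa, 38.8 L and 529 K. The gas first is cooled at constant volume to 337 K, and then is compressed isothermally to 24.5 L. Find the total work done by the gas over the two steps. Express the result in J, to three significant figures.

Step 1 (isochoric): W = 0 (constant volume).
After step 1: P = 156.7 kPa (V unchanged).
Step 2 (isothermal): W = P₁V₁ ln(V₂/V₁) = (6081) ln(24.5/38.8) = -2796 J.
W_total = 0 − 2796 = -2796 J.

W_total ≈ -2800 J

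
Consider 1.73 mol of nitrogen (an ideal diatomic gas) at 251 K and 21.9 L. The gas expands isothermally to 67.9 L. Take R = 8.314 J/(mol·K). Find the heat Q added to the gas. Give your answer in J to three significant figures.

Q ≈ 4090 J

Isothermal ⇒ ΔU = 0, so Q = W = nRT ln(V₂/V₁).
Q = (1.73)(8.314)(251) ln(67.9/21.9) = 3610 × 1.132 = 4085 J.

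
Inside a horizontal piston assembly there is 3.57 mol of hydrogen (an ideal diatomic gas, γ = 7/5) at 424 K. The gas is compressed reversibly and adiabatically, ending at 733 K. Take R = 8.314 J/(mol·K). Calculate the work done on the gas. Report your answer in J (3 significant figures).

Adiabatic ⇒ Q = 0, so W_by = −ΔU = nCᵥ(T₁ − T₂).
Cᵥ = 5R/2 = 20.79 J/(mol·K).
W = (3.57)(20.79)(424 − 733) = -22929 J.
Work on gas = −W_by = 22929 J.

W ≈ 22900 J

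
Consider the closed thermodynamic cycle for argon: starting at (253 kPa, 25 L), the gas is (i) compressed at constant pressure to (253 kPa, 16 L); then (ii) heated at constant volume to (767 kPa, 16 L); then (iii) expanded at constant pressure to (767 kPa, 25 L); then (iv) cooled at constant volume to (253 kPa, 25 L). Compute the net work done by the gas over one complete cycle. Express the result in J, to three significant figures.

Constant-volume legs do no work.
W(i) = (253)(16 − 25) = -2277 J; W(iii) = (767)(25 − 16) = 6903 J.
W_net = -2277 + 6903 = 4626 J (the clockwise enclosed area).

W_net ≈ 4630 J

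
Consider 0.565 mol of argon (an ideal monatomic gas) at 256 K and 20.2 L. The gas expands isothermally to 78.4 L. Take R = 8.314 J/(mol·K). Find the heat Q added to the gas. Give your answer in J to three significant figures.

Q ≈ 1630 J

Isothermal ⇒ ΔU = 0, so Q = W = nRT ln(V₂/V₁).
Q = (0.565)(8.314)(256) ln(78.4/20.2) = 1203 × 1.356 = 1631 J.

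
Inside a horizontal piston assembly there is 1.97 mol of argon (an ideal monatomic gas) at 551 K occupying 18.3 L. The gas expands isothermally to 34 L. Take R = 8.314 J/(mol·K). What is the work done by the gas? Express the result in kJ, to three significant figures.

Isothermal: W = nRT ln(V₂/V₁).
W = (1.97)(8.314)(551) × ln(34/18.3)
  = 9025 × 0.6195
W_by_gas = 5590 J.

W ≈ 5.59 kJ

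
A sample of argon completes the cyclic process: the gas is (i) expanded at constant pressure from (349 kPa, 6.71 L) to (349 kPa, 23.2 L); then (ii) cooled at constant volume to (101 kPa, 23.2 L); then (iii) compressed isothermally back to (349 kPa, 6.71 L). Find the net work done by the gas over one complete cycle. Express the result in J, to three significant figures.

Leg (i): W = PΔV = (349)(23.2 − 6.71) = 5755 J.
Leg (ii): W = 0.
Leg (iii): W = PᵢVᵢ ln(V_f/Vᵢ) = (2343) ln(6.71/23.2) = -2907 J.
W_net = 5755 − 2907 = 2848 J.

W_net ≈ 2850 J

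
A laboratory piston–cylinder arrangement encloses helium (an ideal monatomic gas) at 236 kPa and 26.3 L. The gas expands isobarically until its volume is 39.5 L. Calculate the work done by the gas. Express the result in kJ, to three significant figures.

Isobaric: W = P ΔV.
W = (236 kPa)(39.5 − 26.3 L) = (236)(13.2) = 3115 J.

W ≈ 3.12 kJ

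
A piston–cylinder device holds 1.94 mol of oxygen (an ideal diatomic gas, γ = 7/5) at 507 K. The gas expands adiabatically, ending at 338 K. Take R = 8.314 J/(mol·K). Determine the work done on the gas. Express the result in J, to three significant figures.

Adiabatic ⇒ Q = 0, so W_by = −ΔU = nCᵥ(T₁ − T₂).
Cᵥ = 5R/2 = 20.79 J/(mol·K).
W = (1.94)(20.79)(507 − 338) = 6815 J.
Work on gas = −W_by = -6815 J.

W ≈ -6810 J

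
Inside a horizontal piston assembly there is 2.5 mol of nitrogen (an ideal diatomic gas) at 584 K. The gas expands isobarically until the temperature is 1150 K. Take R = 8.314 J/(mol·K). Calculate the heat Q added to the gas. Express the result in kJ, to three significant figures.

Isobaric: W = nRΔT = (2.5)(8.314)(566) = 11764 J.
ΔU = nCᵥΔT with Cᵥ = 5R/2: ΔU = (2.5)(20.79)(566) = 29411 J.
Q = ΔU + W = 29411 + 11764 = 41175 J.

Q ≈ 41.2 kJ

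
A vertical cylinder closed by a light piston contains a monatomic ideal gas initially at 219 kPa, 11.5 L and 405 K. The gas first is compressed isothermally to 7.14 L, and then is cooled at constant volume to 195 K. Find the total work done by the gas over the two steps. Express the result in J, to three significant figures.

W_total ≈ -1200 J

Step 1 (isothermal): W = P₁V₁ ln(V₂/V₁) = (2518) ln(7.14/11.5) = -1200 J.
Step 2 (isochoric): W = 0 (constant volume).
W_total = -1200 + 0 = -1200 J.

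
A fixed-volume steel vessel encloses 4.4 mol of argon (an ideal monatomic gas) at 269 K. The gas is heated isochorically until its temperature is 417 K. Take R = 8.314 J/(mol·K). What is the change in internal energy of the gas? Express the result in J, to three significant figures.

ΔU ≈ 8120 J

Constant volume ⇒ W = 0, so Q = ΔU = nCᵥΔT with Cᵥ = 3R/2 = 12.47 J/(mol·K).
ΔU = (4.4)(12.47)(417 − 269) = 8121 J.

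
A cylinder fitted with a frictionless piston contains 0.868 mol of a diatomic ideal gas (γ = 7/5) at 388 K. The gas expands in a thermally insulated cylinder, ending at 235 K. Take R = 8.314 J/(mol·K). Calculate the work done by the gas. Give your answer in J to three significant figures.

Adiabatic ⇒ Q = 0, so W_by = −ΔU = nCᵥ(T₁ − T₂).
Cᵥ = 5R/2 = 20.79 J/(mol·K).
W = (0.868)(20.79)(388 − 235) = 2760 J.

W ≈ 2760 J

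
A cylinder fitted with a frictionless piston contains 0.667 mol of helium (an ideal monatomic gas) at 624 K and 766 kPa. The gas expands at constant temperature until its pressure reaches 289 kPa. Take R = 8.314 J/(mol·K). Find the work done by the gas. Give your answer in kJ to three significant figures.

Isothermal process: W = nRT ln(V₂/V₁) = nRT ln(P₁/P₂).
W = (0.667)(8.314)(624) × ln(766/289)
  = 3460 × ln(2.651) = 3460 × 0.9748
W_by_gas = 3373 J.

W ≈ 3.37 kJ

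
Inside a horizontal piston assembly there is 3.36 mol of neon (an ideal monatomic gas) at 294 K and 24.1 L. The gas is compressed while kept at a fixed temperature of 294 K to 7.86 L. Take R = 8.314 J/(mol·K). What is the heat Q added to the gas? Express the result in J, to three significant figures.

Isothermal ⇒ ΔU = 0, so Q = W = nRT ln(V₂/V₁).
Q = (3.36)(8.314)(294) ln(7.86/24.1) = 8213 × -1.12 = -9202 J.

Q ≈ -9200 J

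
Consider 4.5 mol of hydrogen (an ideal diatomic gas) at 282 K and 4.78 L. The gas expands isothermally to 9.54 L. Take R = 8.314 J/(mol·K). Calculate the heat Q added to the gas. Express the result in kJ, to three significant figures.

Isothermal ⇒ ΔU = 0, so Q = W = nRT ln(V₂/V₁).
Q = (4.5)(8.314)(282) ln(9.54/4.78) = 10550 × 0.6911 = 7291 J.

Q ≈ 7.29 kJ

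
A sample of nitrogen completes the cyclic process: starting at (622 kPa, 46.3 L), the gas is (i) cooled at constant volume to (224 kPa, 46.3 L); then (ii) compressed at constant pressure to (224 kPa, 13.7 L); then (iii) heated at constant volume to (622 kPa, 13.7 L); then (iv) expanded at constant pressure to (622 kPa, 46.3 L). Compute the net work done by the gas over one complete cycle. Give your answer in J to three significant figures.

W_net ≈ 13000 J

Constant-volume legs do no work.
W(ii) = (224)(13.7 − 46.3) = -7302 J; W(iv) = (622)(46.3 − 13.7) = 20277 J.
W_net = -7302 + 20277 = 12975 J (the clockwise enclosed area).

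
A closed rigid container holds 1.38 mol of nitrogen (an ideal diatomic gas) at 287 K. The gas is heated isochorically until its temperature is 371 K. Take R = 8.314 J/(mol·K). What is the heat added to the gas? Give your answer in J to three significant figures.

Q ≈ 2410 J

Constant volume ⇒ W = 0, so Q = ΔU = nCᵥΔT with Cᵥ = 5R/2 = 20.79 J/(mol·K).
ΔU = (1.38)(20.79)(371 − 287) = 2409 J.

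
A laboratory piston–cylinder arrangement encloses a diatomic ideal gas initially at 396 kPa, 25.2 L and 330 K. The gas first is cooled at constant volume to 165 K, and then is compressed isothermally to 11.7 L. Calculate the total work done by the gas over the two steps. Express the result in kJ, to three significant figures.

Step 1 (isochoric): W = 0 (constant volume).
After step 1: P = 198 kPa (V unchanged).
Step 2 (isothermal): W = P₁V₁ ln(V₂/V₁) = (4990) ln(11.7/25.2) = -3828 J.
W_total = 0 − 3828 = -3828 J.

W_total ≈ -3.83 kJ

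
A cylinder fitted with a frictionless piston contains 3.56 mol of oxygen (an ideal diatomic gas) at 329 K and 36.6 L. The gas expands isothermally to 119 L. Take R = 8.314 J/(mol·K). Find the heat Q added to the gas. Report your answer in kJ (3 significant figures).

Isothermal ⇒ ΔU = 0, so Q = W = nRT ln(V₂/V₁).
Q = (3.56)(8.314)(329) ln(119/36.6) = 9738 × 1.179 = 11481 J.

Q ≈ 11.5 kJ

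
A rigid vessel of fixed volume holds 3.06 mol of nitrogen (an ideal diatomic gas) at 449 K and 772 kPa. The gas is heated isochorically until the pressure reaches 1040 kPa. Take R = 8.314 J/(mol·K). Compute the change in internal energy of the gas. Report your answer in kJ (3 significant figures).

ΔU ≈ 9.91 kJ

Constant volume ⇒ W = 0, so Q = ΔU = nCᵥΔT with Cᵥ = 5R/2 = 20.79 J/(mol·K).
At constant V, T₂/T₁ = P₂/P₁ ⇒ ΔT = T₁(P₂/P₁ − 1) = 449·(1040/772 − 1) = 155.9 K.
ΔU = (3.06)(20.79)(155.9) = 9914 J.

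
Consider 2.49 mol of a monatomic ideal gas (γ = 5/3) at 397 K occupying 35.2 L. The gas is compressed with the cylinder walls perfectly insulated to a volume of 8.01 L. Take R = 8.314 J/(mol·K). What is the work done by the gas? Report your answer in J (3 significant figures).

Adiabatic: TV^(γ−1) = const with γ = 5/3.
T₂ = T₁ (V₁/V₂)^(γ−1) = 397 × (35.2/8.01)^0.667 = 397 × 2.683 = 1065 K.
W_by = nCᵥ(T₁ − T₂) = (2.49)(12.47)(397 − 1065) = -20747 J.

W ≈ -20700 J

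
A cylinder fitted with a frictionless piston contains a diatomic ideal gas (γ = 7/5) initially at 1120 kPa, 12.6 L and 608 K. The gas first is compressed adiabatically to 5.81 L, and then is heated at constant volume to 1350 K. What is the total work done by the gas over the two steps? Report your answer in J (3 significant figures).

W_total ≈ -12800 J

Step 1 (adiabatic): W = (P₁V₁ − P₂V₂)/(γ−1) = (14112 − 19234)/0.4 = -12805 J.
Step 2 (isochoric): W = 0 (constant volume).
W_total = -12805 + 0 = -12805 J.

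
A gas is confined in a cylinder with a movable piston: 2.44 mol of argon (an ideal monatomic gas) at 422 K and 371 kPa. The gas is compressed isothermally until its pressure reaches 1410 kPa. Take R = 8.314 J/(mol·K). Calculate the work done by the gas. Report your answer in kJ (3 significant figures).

W ≈ -11.4 kJ

Isothermal process: W = nRT ln(V₂/V₁) = nRT ln(P₁/P₂).
W = (2.44)(8.314)(422) × ln(371/1410)
  = 8561 × ln(0.2631) = 8561 × -1.335
W_by_gas = -11430 J.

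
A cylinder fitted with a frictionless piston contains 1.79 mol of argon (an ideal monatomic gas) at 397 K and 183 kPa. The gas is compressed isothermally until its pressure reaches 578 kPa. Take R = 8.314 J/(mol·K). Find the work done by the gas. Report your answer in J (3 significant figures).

Isothermal process: W = nRT ln(V₂/V₁) = nRT ln(P₁/P₂).
W = (1.79)(8.314)(397) × ln(183/578)
  = 5908 × ln(0.3166) = 5908 × -1.15
W_by_gas = -6795 J.

W ≈ -6790 J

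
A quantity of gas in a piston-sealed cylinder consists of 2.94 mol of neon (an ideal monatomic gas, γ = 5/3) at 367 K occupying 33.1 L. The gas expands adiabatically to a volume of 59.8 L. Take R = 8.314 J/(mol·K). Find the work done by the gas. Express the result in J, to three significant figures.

W ≈ 4380 J

Adiabatic: TV^(γ−1) = const with γ = 5/3.
T₂ = T₁ (V₁/V₂)^(γ−1) = 367 × (33.1/59.8)^0.667 = 367 × 0.6741 = 247.4 K.
W_by = nCᵥ(T₁ − T₂) = (2.94)(12.47)(367 − 247.4) = 4385 J.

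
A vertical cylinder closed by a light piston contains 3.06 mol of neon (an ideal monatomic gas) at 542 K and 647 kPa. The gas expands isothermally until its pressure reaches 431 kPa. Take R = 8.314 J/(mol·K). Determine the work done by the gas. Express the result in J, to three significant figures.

W ≈ 5600 J

Isothermal process: W = nRT ln(V₂/V₁) = nRT ln(P₁/P₂).
W = (3.06)(8.314)(542) × ln(647/431)
  = 13789 × ln(1.501) = 13789 × 0.4062
W_by_gas = 5602 J.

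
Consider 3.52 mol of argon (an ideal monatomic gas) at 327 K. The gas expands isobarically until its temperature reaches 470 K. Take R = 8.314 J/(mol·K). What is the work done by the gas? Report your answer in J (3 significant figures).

W ≈ 4180 J

Isobaric: W = P ΔV = nR ΔT.
W = (3.52)(8.314)(470 − 327) = 4185 J.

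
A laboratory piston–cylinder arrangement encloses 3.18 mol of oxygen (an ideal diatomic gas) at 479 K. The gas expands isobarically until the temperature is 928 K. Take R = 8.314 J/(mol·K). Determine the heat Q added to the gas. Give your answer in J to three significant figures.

Q ≈ 41500 J

Isobaric: W = nRΔT = (3.18)(8.314)(449) = 11871 J.
ΔU = nCᵥΔT with Cᵥ = 5R/2: ΔU = (3.18)(20.79)(449) = 29677 J.
Q = ΔU + W = 29677 + 11871 = 41548 J.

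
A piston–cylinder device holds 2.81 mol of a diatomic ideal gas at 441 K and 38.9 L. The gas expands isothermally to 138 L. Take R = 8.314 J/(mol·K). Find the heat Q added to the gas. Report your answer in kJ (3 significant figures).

Q ≈ 13.0 kJ

Isothermal ⇒ ΔU = 0, so Q = W = nRT ln(V₂/V₁).
Q = (2.81)(8.314)(441) ln(138/38.9) = 10303 × 1.266 = 13046 J.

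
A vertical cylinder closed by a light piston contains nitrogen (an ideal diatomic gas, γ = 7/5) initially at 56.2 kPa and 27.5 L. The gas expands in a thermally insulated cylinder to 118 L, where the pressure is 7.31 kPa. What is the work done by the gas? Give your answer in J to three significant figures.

W ≈ 1710 J

Adiabatic: W = (P₁V₁ − P₂V₂)/(γ − 1) with γ = 7/5.
P₁V₁ = 1546 J, P₂V₂ = 862.6 J.
W = (1546 − 862.6) / 0.4 = 1707 J.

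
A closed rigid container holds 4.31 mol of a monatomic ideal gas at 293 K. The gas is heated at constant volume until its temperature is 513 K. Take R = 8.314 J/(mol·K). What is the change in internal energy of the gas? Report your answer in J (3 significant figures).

ΔU ≈ 11800 J

Constant volume ⇒ W = 0, so Q = ΔU = nCᵥΔT with Cᵥ = 3R/2 = 12.47 J/(mol·K).
ΔU = (4.31)(12.47)(513 − 293) = 11825 J.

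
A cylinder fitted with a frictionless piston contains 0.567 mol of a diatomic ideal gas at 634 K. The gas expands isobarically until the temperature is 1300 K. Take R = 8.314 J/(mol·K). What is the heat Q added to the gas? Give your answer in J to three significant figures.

Q ≈ 11000 J

Isobaric: W = nRΔT = (0.567)(8.314)(666) = 3140 J.
ΔU = nCᵥΔT with Cᵥ = 5R/2: ΔU = (0.567)(20.79)(666) = 7849 J.
Q = ΔU + W = 7849 + 3140 = 10988 J.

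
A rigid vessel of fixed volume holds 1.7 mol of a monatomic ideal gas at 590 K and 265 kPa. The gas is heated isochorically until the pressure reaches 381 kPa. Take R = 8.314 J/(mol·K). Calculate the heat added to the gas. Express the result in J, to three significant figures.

Q ≈ 5480 J

Constant volume ⇒ W = 0, so Q = ΔU = nCᵥΔT with Cᵥ = 3R/2 = 12.47 J/(mol·K).
At constant V, T₂/T₁ = P₂/P₁ ⇒ ΔT = T₁(P₂/P₁ − 1) = 590·(381/265 − 1) = 258.3 K.
ΔU = (1.7)(12.47)(258.3) = 5475 J.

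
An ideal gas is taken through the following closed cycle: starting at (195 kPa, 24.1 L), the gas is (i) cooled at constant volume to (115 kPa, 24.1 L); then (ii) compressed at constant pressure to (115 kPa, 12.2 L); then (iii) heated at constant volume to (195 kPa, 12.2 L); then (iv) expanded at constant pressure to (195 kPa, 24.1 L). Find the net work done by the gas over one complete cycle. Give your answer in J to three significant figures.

Constant-volume legs do no work.
W(ii) = (115)(12.2 − 24.1) = -1369 J; W(iv) = (195)(24.1 − 12.2) = 2321 J.
W_net = -1369 + 2321 = 952 J (the clockwise enclosed area).

W_net ≈ 952 J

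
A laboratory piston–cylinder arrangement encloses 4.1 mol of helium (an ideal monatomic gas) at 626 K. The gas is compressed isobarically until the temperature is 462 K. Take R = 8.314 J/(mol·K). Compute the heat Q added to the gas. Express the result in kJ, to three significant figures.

Q ≈ -14.0 kJ

Isobaric: W = nRΔT = (4.1)(8.314)(-164) = -5590 J.
ΔU = nCᵥΔT with Cᵥ = 3R/2: ΔU = (4.1)(12.47)(-164) = -8386 J.
Q = ΔU + W = -8386 − 5590 = -13976 J.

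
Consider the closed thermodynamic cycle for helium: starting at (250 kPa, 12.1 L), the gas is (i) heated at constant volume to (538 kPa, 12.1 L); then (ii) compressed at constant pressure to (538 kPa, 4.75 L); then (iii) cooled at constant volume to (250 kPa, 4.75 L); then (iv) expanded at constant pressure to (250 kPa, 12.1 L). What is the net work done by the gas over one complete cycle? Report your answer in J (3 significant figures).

W_net ≈ -2120 J

Constant-volume legs do no work.
W(ii) = (538)(4.75 − 12.1) = -3954 J; W(iv) = (250)(12.1 − 4.75) = 1838 J.
W_net = -3954 + 1838 = -2117 J (the counter-clockwise enclosed area).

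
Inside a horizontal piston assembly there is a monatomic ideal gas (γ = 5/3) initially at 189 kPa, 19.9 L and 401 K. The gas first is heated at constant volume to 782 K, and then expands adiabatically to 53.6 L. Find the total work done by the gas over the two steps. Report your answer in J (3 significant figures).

W_total ≈ 5320 J

Step 1 (isochoric): W = 0 (constant volume).
After step 1: P = 368.6 kPa (V unchanged).
Step 2 (adiabatic): W = (P₁V₁ − P₂V₂)/(γ−1) = (7335 − 3789)/0.667 = 5319 J.
W_total = 0 + 5319 = 5319 J.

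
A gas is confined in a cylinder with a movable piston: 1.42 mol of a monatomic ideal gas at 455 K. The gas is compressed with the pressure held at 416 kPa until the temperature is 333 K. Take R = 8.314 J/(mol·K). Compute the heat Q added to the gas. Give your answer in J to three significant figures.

Isobaric: W = nRΔT = (1.42)(8.314)(-122) = -1440 J.
ΔU = nCᵥΔT with Cᵥ = 3R/2: ΔU = (1.42)(12.47)(-122) = -2160 J.
Q = ΔU + W = -2160 − 1440 = -3601 J.

Q ≈ -3600 J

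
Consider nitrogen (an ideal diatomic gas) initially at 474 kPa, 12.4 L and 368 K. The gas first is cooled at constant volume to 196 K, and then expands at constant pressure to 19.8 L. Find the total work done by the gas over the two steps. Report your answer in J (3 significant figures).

W_total ≈ 1870 J

Step 1 (isochoric): W = 0 (constant volume).
After step 1: P = 252.5 kPa (V unchanged).
Step 2 (isobaric): W = PΔV = (252.5 kPa)(19.8 − 12.4 L) = 1868 J.
W_total = 0 + 1868 = 1868 J.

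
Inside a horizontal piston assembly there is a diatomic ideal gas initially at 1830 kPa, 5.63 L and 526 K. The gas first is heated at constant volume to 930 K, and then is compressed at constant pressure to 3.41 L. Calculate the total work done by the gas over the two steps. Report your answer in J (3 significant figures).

W_total ≈ -7180 J

Step 1 (isochoric): W = 0 (constant volume).
After step 1: P = 3236 kPa (V unchanged).
Step 2 (isobaric): W = PΔV = (3236 kPa)(3.41 − 5.63 L) = -7183 J.
W_total = 0 − 7183 = -7183 J.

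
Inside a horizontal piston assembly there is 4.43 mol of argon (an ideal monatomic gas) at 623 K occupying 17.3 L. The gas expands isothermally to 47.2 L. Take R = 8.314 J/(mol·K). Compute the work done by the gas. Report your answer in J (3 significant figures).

Isothermal: W = nRT ln(V₂/V₁).
W = (4.43)(8.314)(623) × ln(47.2/17.3)
  = 22946 × 1.004
W_by_gas = 23030 J.

W ≈ 23000 J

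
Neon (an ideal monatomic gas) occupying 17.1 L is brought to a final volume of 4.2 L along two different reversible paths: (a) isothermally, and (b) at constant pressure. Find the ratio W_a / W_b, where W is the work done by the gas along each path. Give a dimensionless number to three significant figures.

W_a / W_b ≈ 1.86

Path (a) isothermal: W = P₁V₁ ln(V₂/V₁) → W_a/(P₁V₁) = -1.404.
Path (b) isobaric: W = P₁(V₂ − V₁) → W_b/(P₁V₁) = -0.7544.
W_a / W_b = -1.404 / -0.7544 = 1.861.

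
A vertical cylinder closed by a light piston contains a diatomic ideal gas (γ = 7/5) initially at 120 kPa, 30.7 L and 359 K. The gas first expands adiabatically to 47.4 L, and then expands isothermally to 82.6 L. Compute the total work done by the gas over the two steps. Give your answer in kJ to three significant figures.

Step 1 (adiabatic): W = (P₁V₁ − P₂V₂)/(γ−1) = (3684 − 3096)/0.4 = 1469 J.
After step 1: P = 65.33 kPa, V = 47.4 L, T = 301.7 K.
Step 2 (isothermal): W = P₁V₁ ln(V₂/V₁) = (3096) ln(82.6/47.4) = 1720 J.
W_total = 1469 + 1720 = 3189 J.

W_total ≈ 3.19 kJ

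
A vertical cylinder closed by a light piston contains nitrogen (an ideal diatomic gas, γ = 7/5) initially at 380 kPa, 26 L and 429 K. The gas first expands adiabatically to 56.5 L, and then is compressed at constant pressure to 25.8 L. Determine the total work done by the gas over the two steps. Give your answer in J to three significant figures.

W_total ≈ 2660 J

Step 1 (adiabatic): W = (P₁V₁ − P₂V₂)/(γ−1) = (9880 − 7243)/0.4 = 6592 J.
After step 1: P = 128.2 kPa, V = 56.5 L, T = 314.5 K.
Step 2 (isobaric): W = PΔV = (128.2 kPa)(25.8 − 56.5 L) = -3936 J.
W_total = 6592 − 3936 = 2656 J.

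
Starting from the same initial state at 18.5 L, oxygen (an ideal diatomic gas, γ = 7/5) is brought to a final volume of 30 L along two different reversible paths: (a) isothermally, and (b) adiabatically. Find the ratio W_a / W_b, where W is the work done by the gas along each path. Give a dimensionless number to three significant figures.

Path (a) isothermal: W = P₁V₁ ln(V₂/V₁) → W_a/(P₁V₁) = 0.4834.
Path (b) adiabatic: W = P₁V₁(1 − (V₁/V₂)^(γ−1))/(γ−1) → W_b/(P₁V₁) = 0.4396.
W_a / W_b = 0.4834 / 0.4396 = 1.1.

W_a / W_b ≈ 1.10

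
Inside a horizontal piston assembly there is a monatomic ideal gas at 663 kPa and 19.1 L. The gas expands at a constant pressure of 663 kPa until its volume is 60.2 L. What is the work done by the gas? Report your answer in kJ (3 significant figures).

W ≈ 27.2 kJ

Isobaric: W = P ΔV.
W = (663 kPa)(60.2 − 19.1 L) = (663)(41.1) = 27249 J.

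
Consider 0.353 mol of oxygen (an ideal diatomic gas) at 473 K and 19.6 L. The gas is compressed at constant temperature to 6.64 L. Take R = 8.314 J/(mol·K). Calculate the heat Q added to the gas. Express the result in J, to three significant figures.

Q ≈ -1500 J

Isothermal ⇒ ΔU = 0, so Q = W = nRT ln(V₂/V₁).
Q = (0.353)(8.314)(473) ln(6.64/19.6) = 1388 × -1.082 = -1503 J.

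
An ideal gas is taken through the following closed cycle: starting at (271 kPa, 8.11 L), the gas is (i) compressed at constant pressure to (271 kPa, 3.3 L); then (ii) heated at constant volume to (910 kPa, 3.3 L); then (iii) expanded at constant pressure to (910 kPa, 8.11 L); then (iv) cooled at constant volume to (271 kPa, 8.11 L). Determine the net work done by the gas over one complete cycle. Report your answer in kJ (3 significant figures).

Constant-volume legs do no work.
W(i) = (271)(3.3 − 8.11) = -1304 J; W(iii) = (910)(8.11 − 3.3) = 4377 J.
W_net = -1304 + 4377 = 3074 J (the clockwise enclosed area).

W_net ≈ 3.07 kJ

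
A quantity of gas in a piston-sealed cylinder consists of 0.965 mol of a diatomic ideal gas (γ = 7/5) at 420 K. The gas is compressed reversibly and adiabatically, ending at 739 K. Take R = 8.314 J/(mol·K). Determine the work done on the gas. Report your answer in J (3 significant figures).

W ≈ 6400 J

Adiabatic ⇒ Q = 0, so W_by = −ΔU = nCᵥ(T₁ − T₂).
Cᵥ = 5R/2 = 20.79 J/(mol·K).
W = (0.965)(20.79)(420 − 739) = -6398 J.
Work on gas = −W_by = 6398 J.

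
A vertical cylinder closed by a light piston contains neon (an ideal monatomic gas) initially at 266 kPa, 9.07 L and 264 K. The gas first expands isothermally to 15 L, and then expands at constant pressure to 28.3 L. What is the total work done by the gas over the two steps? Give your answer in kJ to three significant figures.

Step 1 (isothermal): W = P₁V₁ ln(V₂/V₁) = (2413) ln(15/9.07) = 1214 J.
After step 1: P = 160.8 kPa, V = 15 L, T = 264 K.
Step 2 (isobaric): W = PΔV = (160.8 kPa)(28.3 − 15 L) = 2139 J.
W_total = 1214 + 2139 = 3353 J.

W_total ≈ 3.35 kJ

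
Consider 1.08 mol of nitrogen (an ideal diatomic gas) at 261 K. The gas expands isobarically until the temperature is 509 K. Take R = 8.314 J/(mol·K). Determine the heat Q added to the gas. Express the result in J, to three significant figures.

Isobaric: W = nRΔT = (1.08)(8.314)(248) = 2227 J.
ΔU = nCᵥΔT with Cᵥ = 5R/2: ΔU = (1.08)(20.79)(248) = 5567 J.
Q = ΔU + W = 5567 + 2227 = 7794 J.

Q ≈ 7790 J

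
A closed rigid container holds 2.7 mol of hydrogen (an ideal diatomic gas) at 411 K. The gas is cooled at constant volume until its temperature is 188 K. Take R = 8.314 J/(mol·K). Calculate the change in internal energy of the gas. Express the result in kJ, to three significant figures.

Constant volume ⇒ W = 0, so Q = ΔU = nCᵥΔT with Cᵥ = 5R/2 = 20.79 J/(mol·K).
ΔU = (2.7)(20.79)(188 − 411) = -12515 J.

ΔU ≈ -12.5 kJ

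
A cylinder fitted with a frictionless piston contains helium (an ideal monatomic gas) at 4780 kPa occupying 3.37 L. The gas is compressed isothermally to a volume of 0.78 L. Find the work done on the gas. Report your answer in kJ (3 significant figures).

W ≈ 23.6 kJ

Isothermal: W = nRT ln(V₂/V₁) = P₁V₁ ln(V₂/V₁).
P₁V₁ = (4780 kPa)(3.37 L) = 16109 J.
W = 16109 × ln(0.78/3.37) = 16109 × -1.463
W_by_gas = -23573 J; work on gas = −W_by = 23573 J.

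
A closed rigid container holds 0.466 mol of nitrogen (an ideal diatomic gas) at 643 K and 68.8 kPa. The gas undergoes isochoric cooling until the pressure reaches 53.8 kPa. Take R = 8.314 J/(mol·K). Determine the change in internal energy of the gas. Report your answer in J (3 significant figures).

ΔU ≈ -1360 J

Constant volume ⇒ W = 0, so Q = ΔU = nCᵥΔT with Cᵥ = 5R/2 = 20.79 J/(mol·K).
At constant V, T₂/T₁ = P₂/P₁ ⇒ ΔT = T₁(P₂/P₁ − 1) = 643·(53.8/68.8 − 1) = -140.2 K.
ΔU = (0.466)(20.79)(-140.2) = -1358 J.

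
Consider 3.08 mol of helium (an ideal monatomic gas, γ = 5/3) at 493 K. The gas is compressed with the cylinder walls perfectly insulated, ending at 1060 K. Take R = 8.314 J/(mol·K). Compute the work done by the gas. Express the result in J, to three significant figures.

Adiabatic ⇒ Q = 0, so W_by = −ΔU = nCᵥ(T₁ − T₂).
Cᵥ = 3R/2 = 12.47 J/(mol·K).
W = (3.08)(12.47)(493 − 1060) = -21779 J.

W ≈ -21800 J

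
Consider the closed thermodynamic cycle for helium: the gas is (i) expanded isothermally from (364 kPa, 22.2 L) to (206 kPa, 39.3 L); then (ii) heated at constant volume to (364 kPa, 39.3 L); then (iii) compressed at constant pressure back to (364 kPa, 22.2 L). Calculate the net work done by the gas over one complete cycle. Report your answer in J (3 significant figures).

W_net ≈ -1610 J

Leg (i): W = PᵢVᵢ ln(V_f/Vᵢ) = (8081) ln(39.3/22.2) = 4615 J.
Leg (ii): W = 0.
Leg (iii): W = PΔV = (364)(22.2 − 39.3) = -6224 J.
W_net = 4615 − 6224 = -1609 J.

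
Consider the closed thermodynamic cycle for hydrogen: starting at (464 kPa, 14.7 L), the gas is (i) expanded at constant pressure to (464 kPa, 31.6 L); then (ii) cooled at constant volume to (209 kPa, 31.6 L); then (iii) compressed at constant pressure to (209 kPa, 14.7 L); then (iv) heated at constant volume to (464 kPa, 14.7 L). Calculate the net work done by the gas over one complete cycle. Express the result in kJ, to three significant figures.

Constant-volume legs do no work.
W(i) = (464)(31.6 − 14.7) = 7842 J; W(iii) = (209)(14.7 − 31.6) = -3532 J.
W_net = 7842 − 3532 = 4310 J (the clockwise enclosed area).

W_net ≈ 4.31 kJ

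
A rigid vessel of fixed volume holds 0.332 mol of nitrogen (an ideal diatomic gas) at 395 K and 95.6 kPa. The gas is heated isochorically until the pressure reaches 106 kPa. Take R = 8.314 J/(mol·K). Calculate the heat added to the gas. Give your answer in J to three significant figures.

Constant volume ⇒ W = 0, so Q = ΔU = nCᵥΔT with Cᵥ = 5R/2 = 20.79 J/(mol·K).
At constant V, T₂/T₁ = P₂/P₁ ⇒ ΔT = T₁(P₂/P₁ − 1) = 395·(106/95.6 − 1) = 42.97 K.
ΔU = (0.332)(20.79)(42.97) = 296.5 J.

Q ≈ 297 J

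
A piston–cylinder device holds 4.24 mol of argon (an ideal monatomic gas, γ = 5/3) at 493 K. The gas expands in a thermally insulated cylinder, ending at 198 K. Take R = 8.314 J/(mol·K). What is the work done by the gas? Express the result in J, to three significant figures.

W ≈ 15600 J

Adiabatic ⇒ Q = 0, so W_by = −ΔU = nCᵥ(T₁ − T₂).
Cᵥ = 3R/2 = 12.47 J/(mol·K).
W = (4.24)(12.47)(493 − 198) = 15599 J.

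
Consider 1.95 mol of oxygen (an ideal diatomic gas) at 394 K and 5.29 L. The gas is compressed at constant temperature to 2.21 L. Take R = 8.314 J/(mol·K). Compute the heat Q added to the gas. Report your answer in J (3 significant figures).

Isothermal ⇒ ΔU = 0, so Q = W = nRT ln(V₂/V₁).
Q = (1.95)(8.314)(394) ln(2.21/5.29) = 6388 × -0.8728 = -5575 J.

Q ≈ -5580 J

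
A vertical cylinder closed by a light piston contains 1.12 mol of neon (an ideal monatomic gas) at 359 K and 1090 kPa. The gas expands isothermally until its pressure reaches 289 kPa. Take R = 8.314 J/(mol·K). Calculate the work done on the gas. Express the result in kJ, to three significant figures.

Isothermal process: W = nRT ln(V₂/V₁) = nRT ln(P₁/P₂).
W = (1.12)(8.314)(359) × ln(1090/289)
  = 3343 × ln(3.772) = 3343 × 1.328
W_by_gas = 4438 J; work on gas = −W_by = -4438 J.

W ≈ -4.44 kJ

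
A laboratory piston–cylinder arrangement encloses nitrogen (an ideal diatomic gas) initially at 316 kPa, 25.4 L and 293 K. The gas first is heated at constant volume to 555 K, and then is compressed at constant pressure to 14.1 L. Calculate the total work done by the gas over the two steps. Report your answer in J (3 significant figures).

W_total ≈ -6760 J

Step 1 (isochoric): W = 0 (constant volume).
After step 1: P = 598.6 kPa (V unchanged).
Step 2 (isobaric): W = PΔV = (598.6 kPa)(14.1 − 25.4 L) = -6764 J.
W_total = 0 − 6764 = -6764 J.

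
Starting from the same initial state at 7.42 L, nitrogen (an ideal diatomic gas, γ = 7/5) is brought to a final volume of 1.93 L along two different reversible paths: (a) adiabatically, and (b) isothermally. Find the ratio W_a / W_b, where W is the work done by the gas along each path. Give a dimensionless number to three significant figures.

W_a / W_b ≈ 1.32

Path (a) adiabatic: W = P₁V₁(1 − (V₁/V₂)^(γ−1))/(γ−1) → W_a/(P₁V₁) = -1.784.
Path (b) isothermal: W = P₁V₁ ln(V₂/V₁) → W_b/(P₁V₁) = -1.347.
W_a / W_b = -1.784 / -1.347 = 1.325.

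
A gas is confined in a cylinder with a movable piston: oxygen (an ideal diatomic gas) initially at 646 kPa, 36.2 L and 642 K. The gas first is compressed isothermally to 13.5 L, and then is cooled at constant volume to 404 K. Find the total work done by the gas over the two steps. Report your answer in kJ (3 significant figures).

W_total ≈ -23.1 kJ

Step 1 (isothermal): W = P₁V₁ ln(V₂/V₁) = (23385) ln(13.5/36.2) = -23066 J.
Step 2 (isochoric): W = 0 (constant volume).
W_total = -23066 + 0 = -23066 J.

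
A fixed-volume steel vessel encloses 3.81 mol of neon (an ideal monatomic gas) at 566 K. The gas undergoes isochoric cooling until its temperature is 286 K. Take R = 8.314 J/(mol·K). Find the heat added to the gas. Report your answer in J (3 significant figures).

Q ≈ -13300 J

Constant volume ⇒ W = 0, so Q = ΔU = nCᵥΔT with Cᵥ = 3R/2 = 12.47 J/(mol·K).
ΔU = (3.81)(12.47)(286 − 566) = -13304 J.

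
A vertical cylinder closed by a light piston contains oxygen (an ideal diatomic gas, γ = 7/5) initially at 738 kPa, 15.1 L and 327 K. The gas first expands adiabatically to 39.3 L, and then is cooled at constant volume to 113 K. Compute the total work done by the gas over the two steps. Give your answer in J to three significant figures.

Step 1 (adiabatic): W = (P₁V₁ − P₂V₂)/(γ−1) = (11144 − 7601)/0.4 = 8857 J.
Step 2 (isochoric): W = 0 (constant volume).
W_total = 8857 + 0 = 8857 J.

W_total ≈ 8860 J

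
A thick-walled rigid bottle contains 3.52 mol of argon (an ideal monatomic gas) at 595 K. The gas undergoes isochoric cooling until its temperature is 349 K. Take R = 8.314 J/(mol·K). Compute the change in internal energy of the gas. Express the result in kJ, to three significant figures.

Constant volume ⇒ W = 0, so Q = ΔU = nCᵥΔT with Cᵥ = 3R/2 = 12.47 J/(mol·K).
ΔU = (3.52)(12.47)(349 − 595) = -10799 J.

ΔU ≈ -10.8 kJ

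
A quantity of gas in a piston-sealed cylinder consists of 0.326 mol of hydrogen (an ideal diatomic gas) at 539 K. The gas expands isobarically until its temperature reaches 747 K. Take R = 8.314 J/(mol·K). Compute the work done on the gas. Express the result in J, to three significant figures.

Isobaric: W = P ΔV = nR ΔT.
W = (0.326)(8.314)(747 − 539) = 563.8 J.
Work on gas = −W_by = -563.8 J.

W ≈ -564 J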